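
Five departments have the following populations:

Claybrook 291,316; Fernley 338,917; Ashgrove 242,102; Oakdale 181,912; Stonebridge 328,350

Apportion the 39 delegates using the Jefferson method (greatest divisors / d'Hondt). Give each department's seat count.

Claybrook: 8, Fernley: 10, Ashgrove: 7, Oakdale: 5, Stonebridge: 9

Standard divisor 1382597/39 ≈ 35451.205; standard quotas: Claybrook 8.217, Fernley 9.560, Ashgrove 6.829, Oakdale 5.131, Stonebridge 9.262.
Rounding down gives 8, 9, 6, 5, 9 = 37 seats, so the divisor must be adjusted.
With modified divisor 33400: modified quotas Claybrook 8.722, Fernley 10.147, Ashgrove 7.249, Oakdale 5.446, Stonebridge 9.831.
Rounding down: Claybrook 8, Fernley 10, Ashgrove 7, Oakdale 5, Stonebridge 9 (total 39).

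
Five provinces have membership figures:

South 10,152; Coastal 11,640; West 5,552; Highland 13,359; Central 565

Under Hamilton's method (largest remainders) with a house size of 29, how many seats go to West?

The standard divisor is 41268/29 ≈ 1423.034.
Standard quotas: South 7.1341, Coastal 8.1797, West 3.9015, Highland 9.3877, Central 0.3970.
Lower quotas: South 7, Coastal 8, West 3, Highland 9, Central 0 (sum 27, leaving 2 seats).
Remainders in descending order: West 0.9015, Central 0.3970, Highland 0.3877, Coastal 0.1797, South 0.1341.
The surplus seats go to West, Central.
West receives 4.

4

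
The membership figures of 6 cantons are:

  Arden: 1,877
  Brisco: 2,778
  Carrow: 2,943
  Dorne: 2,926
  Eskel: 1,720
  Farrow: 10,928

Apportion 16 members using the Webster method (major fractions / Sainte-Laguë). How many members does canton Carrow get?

2

Standard divisor 23172/16 ≈ 1448.25; standard quotas: Arden 1.296, Brisco 1.918, Carrow 2.032, Dorne 2.020, Eskel 1.188, Farrow 7.546.
Rounding to the nearest integer gives Arden 1, Brisco 2, Carrow 2, Dorne 2, Eskel 1, Farrow 8 — total 16, matching the house size, so no adjustment is needed.
Carrow receives 2.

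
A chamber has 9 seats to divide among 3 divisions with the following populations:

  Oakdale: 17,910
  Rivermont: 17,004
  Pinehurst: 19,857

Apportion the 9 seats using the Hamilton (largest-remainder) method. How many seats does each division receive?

Oakdale 3; Rivermont 3; Pinehurst 3

The standard divisor is 54771/9 ≈ 6085.667.
Standard quotas: Oakdale 2.9430, Rivermont 2.7941, Pinehurst 3.2629.
Lower quotas: Oakdale 2, Rivermont 2, Pinehurst 3 (sum 7, leaving 2 seats).
Remainders in descending order: Oakdale 0.9430, Rivermont 0.7941, Pinehurst 0.2629.
Largest remainders: Oakdale, Rivermont receive the extra seats.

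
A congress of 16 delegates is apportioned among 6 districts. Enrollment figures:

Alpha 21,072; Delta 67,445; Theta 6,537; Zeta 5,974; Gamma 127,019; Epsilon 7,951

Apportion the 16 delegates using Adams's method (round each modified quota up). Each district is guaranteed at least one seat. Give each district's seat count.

Standard divisor 235998/16 ≈ 14749.875; standard quotas: Alpha 1.429, Delta 4.573, Theta 0.443, Zeta 0.405, Gamma 8.612, Epsilon 0.539.
Rounding up gives 2, 5, 1, 1, 9, 1 = 19 seats, so the divisor must be adjusted.
With modified divisor 19600: modified quotas Alpha 1.075, Delta 3.441, Theta 0.334, Zeta 0.305, Gamma 6.481, Epsilon 0.406.
Rounding up: Alpha 2, Delta 4, Theta 1, Zeta 1, Gamma 7, Epsilon 1 (total 16).

Alpha 2, Delta 4, Theta 1, Zeta 1, Gamma 7, Epsilon 1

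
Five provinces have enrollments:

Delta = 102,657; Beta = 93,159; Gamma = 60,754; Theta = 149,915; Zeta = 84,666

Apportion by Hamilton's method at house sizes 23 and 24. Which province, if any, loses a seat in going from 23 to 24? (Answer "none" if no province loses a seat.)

At 23 seats: Delta 5, Beta 4, Gamma 3, Theta 7, Zeta 4.
At 24 seats: Delta 5, Beta 5, Gamma 3, Theta 7, Zeta 4.
No province's allocation decreased.

none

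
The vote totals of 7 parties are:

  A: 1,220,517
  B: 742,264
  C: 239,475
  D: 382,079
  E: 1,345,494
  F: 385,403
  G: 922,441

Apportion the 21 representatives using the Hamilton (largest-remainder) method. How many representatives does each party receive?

A 5, B 3, C 1, D 1, E 5, F 2, G 4

The standard divisor is 5237673/21 = 249413.
Standard quotas: A 4.8936, B 2.9760, C 0.9602, D 1.5319, E 5.3946, F 1.5452, G 3.6984.
Lower quotas: A 4, B 2, C 0, D 1, E 5, F 1, G 3 (sum 16, leaving 5 seats).
Remainders in descending order: B 0.9760, C 0.9602, A 0.8936, G 0.6984, F 0.5452, D 0.5319, E 0.3946.
The surplus seats go to B, C, A, G, F.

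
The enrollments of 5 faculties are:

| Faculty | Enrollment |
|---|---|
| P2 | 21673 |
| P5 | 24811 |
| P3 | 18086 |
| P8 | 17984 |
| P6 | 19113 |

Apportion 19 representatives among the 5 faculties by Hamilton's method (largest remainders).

P2=4; P5=5; P3=3; P8=3; P6=4

Total 101667; standard divisor 101667/19 ≈ 5350.895.
Standard quotas: P2 4.0504, P5 4.6368, P3 3.3800, P8 3.3609, P6 3.5719.
Lower quotas: P2 4, P5 4, P3 3, P8 3, P6 3 (sum 17, leaving 2 seats).
Remainders in descending order: P5 0.6368, P6 0.5719, P3 0.3800, P8 0.3609, P2 0.0504.
Largest remainders: P5, P6 receive the extra seats.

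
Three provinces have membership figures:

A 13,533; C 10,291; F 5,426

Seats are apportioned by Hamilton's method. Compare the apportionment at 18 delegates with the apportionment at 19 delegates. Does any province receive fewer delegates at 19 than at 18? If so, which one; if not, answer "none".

F

At 18 seats: A 8, C 6, F 4.
At 19 seats: A 9, C 7, F 3.
F drops from 4 to 3.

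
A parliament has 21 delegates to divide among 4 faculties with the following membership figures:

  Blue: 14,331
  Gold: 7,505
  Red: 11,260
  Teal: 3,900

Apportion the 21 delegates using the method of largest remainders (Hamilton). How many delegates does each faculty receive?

Blue=8; Gold=4; Red=7; Teal=2

Standard divisor: 36996 ÷ 21 ≈ 1761.714.
Standard quotas: Blue 8.1347, Gold 4.2601, Red 6.3915, Teal 2.2138.
Lower quotas: Blue 8, Gold 4, Red 6, Teal 2 (sum 20, leaving 1 seat).
Remainders in descending order: Red 0.3915, Gold 0.2601, Teal 0.2138, Blue 0.1347.
The surplus seat goes to Red.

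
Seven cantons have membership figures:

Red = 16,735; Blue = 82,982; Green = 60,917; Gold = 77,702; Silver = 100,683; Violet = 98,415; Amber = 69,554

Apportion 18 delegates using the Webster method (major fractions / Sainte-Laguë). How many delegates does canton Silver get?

4

Standard divisor 506988/18 ≈ 28166; standard quotas: Red 0.594, Blue 2.946, Green 2.163, Gold 2.759, Silver 3.575, Violet 3.494, Amber 2.469.
Rounding to the nearest integer gives Red 1, Blue 3, Green 2, Gold 3, Silver 4, Violet 3, Amber 2 — total 18, matching the house size, so no adjustment is needed.
Silver receives 4.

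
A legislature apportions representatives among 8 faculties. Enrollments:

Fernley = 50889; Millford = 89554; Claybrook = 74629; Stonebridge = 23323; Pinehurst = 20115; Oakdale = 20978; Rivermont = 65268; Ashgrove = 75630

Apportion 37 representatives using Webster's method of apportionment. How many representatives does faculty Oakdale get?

2

Standard divisor 420386/37 ≈ 11361.784; standard quotas: Fernley 4.479, Millford 7.882, Claybrook 6.568, Stonebridge 2.053, Pinehurst 1.770, Oakdale 1.846, Rivermont 5.745, Ashgrove 6.657.
Rounding to the nearest integer gives 4, 8, 7, 2, 2, 2, 6, 7 = 38 seats, so the divisor must be adjusted.
With modified divisor 11560: modified quotas Fernley 4.402, Millford 7.747, Claybrook 6.456, Stonebridge 2.018, Pinehurst 1.740, Oakdale 1.815, Rivermont 5.646, Ashgrove 6.542.
Rounding to the nearest integer: Fernley 4, Millford 8, Claybrook 6, Stonebridge 2, Pinehurst 2, Oakdale 2, Rivermont 6, Ashgrove 7 (total 37).
Oakdale receives 2.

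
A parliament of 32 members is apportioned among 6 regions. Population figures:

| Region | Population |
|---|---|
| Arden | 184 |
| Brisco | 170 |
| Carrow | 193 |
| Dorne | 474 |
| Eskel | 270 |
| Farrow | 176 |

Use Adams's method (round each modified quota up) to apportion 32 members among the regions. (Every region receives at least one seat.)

Standard divisor 1467/32 ≈ 45.844; standard quotas: Arden 4.014, Brisco 3.708, Carrow 4.210, Dorne 10.339, Eskel 5.890, Farrow 3.839.
Rounding up gives 5, 4, 5, 11, 6, 4 = 35 seats, so the divisor must be adjusted.
With modified divisor 50: modified quotas Arden 3.680, Brisco 3.400, Carrow 3.860, Dorne 9.480, Eskel 5.400, Farrow 3.520.
Rounding up: Arden 4, Brisco 4, Carrow 4, Dorne 10, Eskel 6, Farrow 4 (total 32).

Arden: 4, Brisco: 4, Carrow: 4, Dorne: 10, Eskel: 6, Farrow: 4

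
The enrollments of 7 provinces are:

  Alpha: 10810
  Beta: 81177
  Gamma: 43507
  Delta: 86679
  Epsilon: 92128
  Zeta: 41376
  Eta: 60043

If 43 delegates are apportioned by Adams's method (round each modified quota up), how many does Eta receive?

Standard divisor 415720/43 ≈ 9667.907; standard quotas: Alpha 1.118, Beta 8.397, Gamma 4.500, Delta 8.966, Epsilon 9.529, Zeta 4.280, Eta 6.211.
Rounding up gives 2, 9, 5, 9, 10, 5, 7 = 47 seats, so the divisor must be adjusted.
With modified divisor 10580: modified quotas Alpha 1.022, Beta 7.673, Gamma 4.112, Delta 8.193, Epsilon 8.708, Zeta 3.911, Eta 5.675.
Rounding up: Alpha 2, Beta 8, Gamma 5, Delta 9, Epsilon 9, Zeta 4, Eta 6 (total 43).
Eta receives 6.

6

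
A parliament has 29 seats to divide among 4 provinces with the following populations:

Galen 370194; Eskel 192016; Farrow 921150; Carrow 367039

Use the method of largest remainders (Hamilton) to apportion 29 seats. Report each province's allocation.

Galen=6, Eskel=3, Farrow=14, Carrow=6

The standard divisor is 1850399/29 ≈ 63806.862.
Standard quotas: Galen 5.8018, Eskel 3.0093, Farrow 14.4365, Carrow 5.7523.
Lower quotas: Galen 5, Eskel 3, Farrow 14, Carrow 5 (sum 27, leaving 2 seats).
Remainders in descending order: Galen 0.8018, Carrow 0.7523, Farrow 0.4365, Eskel 0.0093.
The surplus seats go to Galen, Carrow.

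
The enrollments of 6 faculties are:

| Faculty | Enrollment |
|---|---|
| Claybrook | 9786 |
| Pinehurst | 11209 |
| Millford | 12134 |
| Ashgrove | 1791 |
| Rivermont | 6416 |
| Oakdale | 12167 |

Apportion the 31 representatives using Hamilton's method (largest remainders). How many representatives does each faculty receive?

Claybrook 6; Pinehurst 6; Millford 7; Ashgrove 1; Rivermont 4; Oakdale 7

Standard divisor: 53503 ÷ 31 ≈ 1725.903.
Standard quotas: Claybrook 5.6701, Pinehurst 6.4946, Millford 7.0305, Ashgrove 1.0377, Rivermont 3.7175, Oakdale 7.0496.
Lower quotas: Claybrook 5, Pinehurst 6, Millford 7, Ashgrove 1, Rivermont 3, Oakdale 7 (sum 29, leaving 2 seats).
Remainders in descending order: Rivermont 0.7175, Claybrook 0.6701, Pinehurst 0.4946, Oakdale 0.0496, Ashgrove 0.0377, Millford 0.0305.
The surplus seats go to Rivermont, Claybrook.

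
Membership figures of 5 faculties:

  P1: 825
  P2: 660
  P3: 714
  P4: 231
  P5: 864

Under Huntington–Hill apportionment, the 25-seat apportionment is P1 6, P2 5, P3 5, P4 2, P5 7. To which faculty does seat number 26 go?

P3

Priority for the next seat is population ÷ (√(s·(s+1))).
Priorities: P1 127.300, P2 120.499, P3 130.358, P4 94.305, P5 115.457.
Highest priority: P3.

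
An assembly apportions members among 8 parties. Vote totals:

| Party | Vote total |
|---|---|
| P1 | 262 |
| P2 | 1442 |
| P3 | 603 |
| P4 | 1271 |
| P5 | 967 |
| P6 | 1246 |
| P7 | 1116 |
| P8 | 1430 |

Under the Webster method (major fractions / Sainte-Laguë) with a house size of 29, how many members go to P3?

2

Standard divisor 8337/29 ≈ 287.483; standard quotas: P1 0.911, P2 5.016, P3 2.098, P4 4.421, P5 3.364, P6 4.334, P7 3.882, P8 4.974.
Rounding to the nearest integer gives 1, 5, 2, 4, 3, 4, 4, 5 = 28 seats, so the divisor must be adjusted.
With modified divisor 280: modified quotas P1 0.936, P2 5.150, P3 2.154, P4 4.539, P5 3.454, P6 4.450, P7 3.986, P8 5.107.
Rounding to the nearest integer: P1 1, P2 5, P3 2, P4 5, P5 3, P6 4, P7 4, P8 5 (total 29).
P3 receives 2.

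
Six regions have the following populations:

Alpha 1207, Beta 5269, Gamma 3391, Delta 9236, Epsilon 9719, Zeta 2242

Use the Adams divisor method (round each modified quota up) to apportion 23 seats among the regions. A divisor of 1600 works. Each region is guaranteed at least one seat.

Alpha=1, Beta=4, Gamma=3, Delta=6, Epsilon=7, Zeta=2

With modified divisor 1600: modified quotas Alpha 0.754, Beta 3.293, Gamma 2.119, Delta 5.772, Epsilon 6.074, Zeta 1.401.
Rounding up: Alpha 1, Beta 4, Gamma 3, Delta 6, Epsilon 7, Zeta 2 (total 23).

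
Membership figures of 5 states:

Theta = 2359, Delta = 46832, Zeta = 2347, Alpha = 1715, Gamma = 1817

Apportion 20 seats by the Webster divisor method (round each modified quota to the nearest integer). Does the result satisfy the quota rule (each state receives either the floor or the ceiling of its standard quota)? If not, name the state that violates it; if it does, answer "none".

Standard quotas: Theta 0.857, Delta 17.008, Zeta 0.852, Alpha 0.623, Gamma 0.660.
Webster allocation: Theta 1, Delta 16, Zeta 1, Alpha 1, Gamma 1.
Delta has quota 17.008 (lower 17, upper 18) but receives 16 — outside the quota interval.

Delta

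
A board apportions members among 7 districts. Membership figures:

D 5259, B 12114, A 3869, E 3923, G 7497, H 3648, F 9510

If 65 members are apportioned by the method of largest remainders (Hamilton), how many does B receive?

17

Standard divisor: 45820 ÷ 65 ≈ 704.923.
Standard quotas: D 7.4604, B 17.1849, A 5.4885, E 5.5651, G 10.6352, H 5.1750, F 13.4908.
Lower quotas: D 7, B 17, A 5, E 5, G 10, H 5, F 13 (sum 62, leaving 3 seats).
Remainders in descending order: G 0.6352, E 0.5651, F 0.4908, A 0.4885, D 0.4604, B 0.1849, H 0.1750.
The surplus seats go to G, E, F.
B receives 17.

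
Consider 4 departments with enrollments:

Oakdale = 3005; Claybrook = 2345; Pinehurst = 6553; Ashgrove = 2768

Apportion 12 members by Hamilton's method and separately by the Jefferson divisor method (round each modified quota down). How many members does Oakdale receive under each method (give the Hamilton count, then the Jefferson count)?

3 and 2

Hamilton: Oakdale 3, Claybrook 2, Pinehurst 5, Ashgrove 2.
Jefferson: Oakdale 2, Claybrook 2, Pinehurst 6, Ashgrove 2.
Oakdale gets 3 under Hamilton and 2 under Jefferson.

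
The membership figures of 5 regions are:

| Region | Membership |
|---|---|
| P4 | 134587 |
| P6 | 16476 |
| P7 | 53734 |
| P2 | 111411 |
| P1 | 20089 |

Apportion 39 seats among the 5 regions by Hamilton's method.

P4=16, P6=2, P7=6, P2=13, P1=2

Total 336297; standard divisor 336297/39 = 8623.
Standard quotas: P4 15.6079, P6 1.9107, P7 6.2315, P2 12.9202, P1 2.3297.
Lower quotas: P4 15, P6 1, P7 6, P2 12, P1 2 (sum 36, leaving 3 seats).
Remainders in descending order: P2 0.9202, P6 0.9107, P4 0.6079, P1 0.3297, P7 0.2315.
The surplus seats go to P2, P6, P4.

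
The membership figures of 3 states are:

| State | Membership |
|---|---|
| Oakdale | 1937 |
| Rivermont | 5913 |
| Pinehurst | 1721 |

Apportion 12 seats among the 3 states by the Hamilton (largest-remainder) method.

The standard divisor is 9571/12 ≈ 797.583.
Standard quotas: Oakdale 2.4286, Rivermont 7.4136, Pinehurst 2.1578.
Lower quotas: Oakdale 2, Rivermont 7, Pinehurst 2 (sum 11, leaving 1 seat).
Remainders in descending order: Oakdale 0.4286, Rivermont 0.4136, Pinehurst 0.1578.
The surplus seat goes to Oakdale.

Oakdale=3, Rivermont=7, Pinehurst=2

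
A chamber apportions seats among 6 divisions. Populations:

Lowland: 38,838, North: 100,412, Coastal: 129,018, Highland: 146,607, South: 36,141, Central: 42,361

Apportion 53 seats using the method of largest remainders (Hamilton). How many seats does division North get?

Total 493377; standard divisor 493377/53 = 9309.
Standard quotas: Lowland 4.1721, North 10.7866, Coastal 13.8595, Highland 15.7490, South 3.8824, Central 4.5505.
Lower quotas: Lowland 4, North 10, Coastal 13, Highland 15, South 3, Central 4 (sum 49, leaving 4 seats).
Remainders in descending order: South 0.8824, Coastal 0.8595, North 0.7866, Highland 0.7490, Central 0.5505, Lowland 0.1721.
Largest remainders: South, Coastal, North, Highland receive the extra seats.
North receives 11.

11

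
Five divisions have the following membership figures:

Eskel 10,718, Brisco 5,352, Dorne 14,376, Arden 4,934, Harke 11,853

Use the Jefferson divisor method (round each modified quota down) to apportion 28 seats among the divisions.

Standard divisor 47233/28 ≈ 1686.893; standard quotas: Eskel 6.354, Brisco 3.173, Dorne 8.522, Arden 2.925, Harke 7.027.
Rounding down gives 6, 3, 8, 2, 7 = 26 seats, so the divisor must be adjusted.
With modified divisor 1560: modified quotas Eskel 6.871, Brisco 3.431, Dorne 9.215, Arden 3.163, Harke 7.598.
Rounding down: Eskel 6, Brisco 3, Dorne 9, Arden 3, Harke 7 (total 28).

Eskel: 6, Brisco: 3, Dorne: 9, Arden: 3, Harke: 7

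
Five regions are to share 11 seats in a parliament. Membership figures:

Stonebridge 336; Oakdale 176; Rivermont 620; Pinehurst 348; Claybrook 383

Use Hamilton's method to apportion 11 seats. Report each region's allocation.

Total 1863; standard divisor 1863/11 ≈ 169.364.
Standard quotas: Stonebridge 1.984, Oakdale 1.039, Rivermont 3.661, Pinehurst 2.055, Claybrook 2.261.
Lower quotas: Stonebridge 1, Oakdale 1, Rivermont 3, Pinehurst 2, Claybrook 2 (sum 9, leaving 2 seats).
Remainders in descending order: Stonebridge 0.984, Rivermont 0.661, Claybrook 0.261, Pinehurst 0.055, Oakdale 0.039.
Largest remainders: Stonebridge, Rivermont receive the extra seats.

Stonebridge: 2; Oakdale: 1; Rivermont: 4; Pinehurst: 2; Claybrook: 2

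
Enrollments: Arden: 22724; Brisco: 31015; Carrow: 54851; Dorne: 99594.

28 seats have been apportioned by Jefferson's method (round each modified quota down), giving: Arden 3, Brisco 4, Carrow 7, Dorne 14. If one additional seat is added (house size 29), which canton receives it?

Carrow

Priority for the next seat is population ÷ (current seats + 1).
Priorities: Arden 5681.000, Brisco 6203.000, Carrow 6856.375, Dorne 6639.600.
Highest priority: Carrow.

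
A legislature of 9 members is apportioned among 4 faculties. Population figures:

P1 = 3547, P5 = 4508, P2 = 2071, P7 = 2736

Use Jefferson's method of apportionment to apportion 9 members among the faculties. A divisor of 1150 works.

P1: 3, P5: 3, P2: 1, P7: 2

With modified divisor 1150: modified quotas P1 3.084, P5 3.920, P2 1.801, P7 2.379.
Rounding down: P1 3, P5 3, P2 1, P7 2 (total 9).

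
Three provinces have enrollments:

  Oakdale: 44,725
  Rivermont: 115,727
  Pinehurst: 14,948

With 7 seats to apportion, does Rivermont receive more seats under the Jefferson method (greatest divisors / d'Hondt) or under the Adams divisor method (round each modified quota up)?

Jefferson: Oakdale 2, Rivermont 5, Pinehurst 0.
Adams: Oakdale 2, Rivermont 4, Pinehurst 1.
Rivermont gets 5 under Jefferson and 4 under Adams.

Jefferson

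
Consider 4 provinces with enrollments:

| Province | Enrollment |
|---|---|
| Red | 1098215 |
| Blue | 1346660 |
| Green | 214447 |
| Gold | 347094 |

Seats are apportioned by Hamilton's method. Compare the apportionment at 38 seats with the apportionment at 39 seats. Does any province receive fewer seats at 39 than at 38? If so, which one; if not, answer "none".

At 38 seats: Red 14, Blue 17, Green 3, Gold 4.
At 39 seats: Red 14, Blue 17, Green 3, Gold 5.
No province's allocation decreased.

none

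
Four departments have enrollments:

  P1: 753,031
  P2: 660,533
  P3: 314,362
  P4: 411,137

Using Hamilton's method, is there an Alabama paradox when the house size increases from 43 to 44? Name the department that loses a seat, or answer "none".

P3

At 43 seats: P1 15, P2 13, P3 7, P4 8.
At 44 seats: P1 16, P2 14, P3 6, P4 8.
P3 drops from 7 to 6.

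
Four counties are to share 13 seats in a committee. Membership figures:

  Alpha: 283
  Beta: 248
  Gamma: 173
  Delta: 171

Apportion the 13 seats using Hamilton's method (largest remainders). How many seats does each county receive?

Alpha: 4, Beta: 4, Gamma: 3, Delta: 2

Total 875; standard divisor 875/13 ≈ 67.308.
Standard quotas: Alpha 4.205, Beta 3.685, Gamma 2.570, Delta 2.541.
Lower quotas: Alpha 4, Beta 3, Gamma 2, Delta 2 (sum 11, leaving 2 seats).
Remainders in descending order: Beta 0.685, Gamma 0.570, Delta 0.541, Alpha 0.205.
Largest remainders: Beta, Gamma receive the extra seats.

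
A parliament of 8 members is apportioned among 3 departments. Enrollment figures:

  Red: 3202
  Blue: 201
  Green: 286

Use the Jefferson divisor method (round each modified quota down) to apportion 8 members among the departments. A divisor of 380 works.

Red: 8; Blue: 0; Green: 0

With modified divisor 380: modified quotas Red 8.426, Blue 0.529, Green 0.753.
Rounding down: Red 8, Blue 0, Green 0 (total 8).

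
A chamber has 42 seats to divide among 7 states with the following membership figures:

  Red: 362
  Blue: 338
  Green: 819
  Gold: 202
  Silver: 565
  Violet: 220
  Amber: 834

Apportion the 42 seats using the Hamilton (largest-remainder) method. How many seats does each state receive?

Total 3340; standard divisor 3340/42 ≈ 79.524.
Standard quotas: Red 4.552, Blue 4.250, Green 10.299, Gold 2.540, Silver 7.105, Violet 2.766, Amber 10.487.
Lower quotas: Red 4, Blue 4, Green 10, Gold 2, Silver 7, Violet 2, Amber 10 (sum 39, leaving 3 seats).
Remainders in descending order: Violet 0.766, Red 0.552, Gold 0.540, Amber 0.487, Green 0.299, Blue 0.250, Silver 0.105.
The surplus seats go to Violet, Red, Gold.

Red 5; Blue 4; Green 10; Gold 3; Silver 7; Violet 3; Amber 10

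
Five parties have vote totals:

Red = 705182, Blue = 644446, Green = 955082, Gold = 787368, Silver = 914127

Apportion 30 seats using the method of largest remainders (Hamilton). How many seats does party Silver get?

Total 4006205; standard divisor 4006205/30 ≈ 133540.167.
Standard quotas: Red 5.2807, Blue 4.8259, Green 7.1520, Gold 5.8961, Silver 6.8453.
Lower quotas: Red 5, Blue 4, Green 7, Gold 5, Silver 6 (sum 27, leaving 3 seats).
Remainders in descending order: Gold 0.8961, Silver 0.8453, Blue 0.8259, Red 0.2807, Green 0.1520.
The surplus seats go to Gold, Silver, Blue.
Silver receives 7.

7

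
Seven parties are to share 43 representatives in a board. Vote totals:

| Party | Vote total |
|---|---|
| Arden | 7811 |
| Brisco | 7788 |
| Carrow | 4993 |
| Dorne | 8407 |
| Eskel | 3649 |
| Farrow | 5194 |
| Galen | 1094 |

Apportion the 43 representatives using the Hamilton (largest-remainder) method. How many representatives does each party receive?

Total 38936; standard divisor 38936/43 ≈ 905.488.
Standard quotas: Arden 8.6263, Brisco 8.6009, Carrow 5.5142, Dorne 9.2845, Eskel 4.0299, Farrow 5.7361, Galen 1.2082.
Lower quotas: Arden 8, Brisco 8, Carrow 5, Dorne 9, Eskel 4, Farrow 5, Galen 1 (sum 40, leaving 3 seats).
Remainders in descending order: Farrow 0.7361, Arden 0.6263, Brisco 0.6009, Carrow 0.5142, Dorne 0.2845, Galen 0.2082, Eskel 0.0299.
Largest remainders: Farrow, Arden, Brisco receive the extra seats.

Arden=9, Brisco=9, Carrow=5, Dorne=9, Eskel=4, Farrow=6, Galen=1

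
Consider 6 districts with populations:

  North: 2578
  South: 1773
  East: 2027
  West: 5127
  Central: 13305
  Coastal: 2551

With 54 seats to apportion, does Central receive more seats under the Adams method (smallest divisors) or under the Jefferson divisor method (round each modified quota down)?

Jefferson

Adams: North 5, South 4, East 4, West 10, Central 26, Coastal 5.
Jefferson: North 5, South 3, East 4, West 10, Central 27, Coastal 5.
Central gets 26 under Adams and 27 under Jefferson.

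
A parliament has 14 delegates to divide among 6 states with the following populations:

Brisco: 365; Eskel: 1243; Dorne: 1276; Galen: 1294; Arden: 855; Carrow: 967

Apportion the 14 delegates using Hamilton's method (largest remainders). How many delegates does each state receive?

Brisco: 1, Eskel: 3, Dorne: 3, Galen: 3, Arden: 2, Carrow: 2

Total 6000; standard divisor 6000/14 ≈ 428.571.
Standard quotas: Brisco 0.852, Eskel 2.900, Dorne 2.977, Galen 3.019, Arden 1.995, Carrow 2.256.
Lower quotas: Brisco 0, Eskel 2, Dorne 2, Galen 3, Arden 1, Carrow 2 (sum 10, leaving 4 seats).
Remainders in descending order: Arden 0.995, Dorne 0.977, Eskel 0.900, Brisco 0.852, Carrow 0.256, Galen 0.019.
The surplus seats go to Arden, Dorne, Eskel, Brisco.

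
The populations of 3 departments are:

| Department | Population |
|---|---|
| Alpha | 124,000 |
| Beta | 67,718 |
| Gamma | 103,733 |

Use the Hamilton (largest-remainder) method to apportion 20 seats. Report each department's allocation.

The standard divisor is 295451/20 ≈ 14772.55.
Standard quotas: Alpha 8.3939, Beta 4.5840, Gamma 7.0220.
Lower quotas: Alpha 8, Beta 4, Gamma 7 (sum 19, leaving 1 seat).
Remainders in descending order: Beta 0.5840, Alpha 0.3939, Gamma 0.0220.
Largest remainder: Beta receives the extra seat.

Alpha=8, Beta=5, Gamma=7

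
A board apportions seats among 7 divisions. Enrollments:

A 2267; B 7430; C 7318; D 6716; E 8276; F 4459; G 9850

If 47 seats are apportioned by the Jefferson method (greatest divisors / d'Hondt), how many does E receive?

9

Standard divisor 46316/47 ≈ 985.447; standard quotas: A 2.300, B 7.540, C 7.426, D 6.815, E 8.398, F 4.525, G 9.995.
Rounding down gives 2, 7, 7, 6, 8, 4, 9 = 43 seats, so the divisor must be adjusted.
With modified divisor 917.2: modified quotas A 2.472, B 8.101, C 7.979, D 7.322, E 9.023, F 4.862, G 10.739.
Rounding down: A 2, B 8, C 7, D 7, E 9, F 4, G 10 (total 47).
E receives 9.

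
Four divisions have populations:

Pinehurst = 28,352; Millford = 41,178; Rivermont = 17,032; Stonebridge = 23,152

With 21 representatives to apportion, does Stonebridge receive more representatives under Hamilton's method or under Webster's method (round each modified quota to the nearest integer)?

Hamilton: Pinehurst 5, Millford 8, Rivermont 3, Stonebridge 5.
Webster: Pinehurst 6, Millford 8, Rivermont 3, Stonebridge 4.
Stonebridge gets 5 under Hamilton and 4 under Webster.

Hamilton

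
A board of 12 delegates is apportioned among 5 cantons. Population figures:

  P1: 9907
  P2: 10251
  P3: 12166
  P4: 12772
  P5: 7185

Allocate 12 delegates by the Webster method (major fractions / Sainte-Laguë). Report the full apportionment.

Standard divisor 52281/12 ≈ 4356.75; standard quotas: P1 2.274, P2 2.353, P3 2.792, P4 2.932, P5 1.649.
Rounding to the nearest integer gives P1 2, P2 2, P3 3, P4 3, P5 2 — total 12, matching the house size, so no adjustment is needed.

P1 2, P2 2, P3 3, P4 3, P5 2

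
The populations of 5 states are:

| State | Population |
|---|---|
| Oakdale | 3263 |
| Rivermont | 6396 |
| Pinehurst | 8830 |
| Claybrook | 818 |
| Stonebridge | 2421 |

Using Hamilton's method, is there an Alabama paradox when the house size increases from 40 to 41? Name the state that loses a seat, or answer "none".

Claybrook

At 40 seats: Oakdale 6, Rivermont 12, Pinehurst 16, Claybrook 2, Stonebridge 4.
At 41 seats: Oakdale 6, Rivermont 12, Pinehurst 17, Claybrook 1, Stonebridge 5.
Claybrook drops from 2 to 1.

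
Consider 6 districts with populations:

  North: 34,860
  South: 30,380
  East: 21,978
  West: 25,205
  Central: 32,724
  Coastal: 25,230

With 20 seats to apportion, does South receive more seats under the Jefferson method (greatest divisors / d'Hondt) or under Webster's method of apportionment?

Jefferson

Jefferson: North 4, South 4, East 2, West 3, Central 4, Coastal 3.
Webster: North 4, South 3, East 3, West 3, Central 4, Coastal 3.
South gets 4 under Jefferson and 3 under Webster.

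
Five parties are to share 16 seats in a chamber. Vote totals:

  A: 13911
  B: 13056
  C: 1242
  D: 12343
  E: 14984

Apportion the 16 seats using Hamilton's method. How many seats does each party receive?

Standard divisor: 55536 ÷ 16 = 3471.
Standard quotas: A 4.0078, B 3.7615, C 0.3578, D 3.5560, E 4.3169.
Lower quotas: A 4, B 3, C 0, D 3, E 4 (sum 14, leaving 2 seats).
Remainders in descending order: B 0.7615, D 0.5560, C 0.3578, E 0.3169, A 0.0078.
The surplus seats go to B, D.

A 4, B 4, C 0, D 4, E 4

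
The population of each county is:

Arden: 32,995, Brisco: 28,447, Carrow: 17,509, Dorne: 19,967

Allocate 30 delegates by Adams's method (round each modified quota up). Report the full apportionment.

Arden 10; Brisco 9; Carrow 5; Dorne 6

Standard divisor 98918/30 ≈ 3297.267; standard quotas: Arden 10.007, Brisco 8.627, Carrow 5.310, Dorne 6.056.
Rounding up gives 11, 9, 6, 7 = 33 seats, so the divisor must be adjusted.
With modified divisor 3530: modified quotas Arden 9.347, Brisco 8.059, Carrow 4.960, Dorne 5.656.
Rounding up: Arden 10, Brisco 9, Carrow 5, Dorne 6 (total 30).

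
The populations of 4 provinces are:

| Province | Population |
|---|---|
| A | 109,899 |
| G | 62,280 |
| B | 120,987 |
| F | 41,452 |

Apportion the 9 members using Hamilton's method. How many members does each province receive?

Standard divisor: 334618 ÷ 9 ≈ 37179.778.
Standard quotas: A 2.9559, G 1.6751, B 3.2541, F 1.1149.
Lower quotas: A 2, G 1, B 3, F 1 (sum 7, leaving 2 seats).
Remainders in descending order: A 0.9559, G 0.6751, B 0.2541, F 0.1149.
The surplus seats go to A, G.

A=3; G=2; B=3; F=1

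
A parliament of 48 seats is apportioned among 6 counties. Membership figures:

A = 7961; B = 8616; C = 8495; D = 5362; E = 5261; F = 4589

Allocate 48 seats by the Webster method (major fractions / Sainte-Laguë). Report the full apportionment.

A 10, B 10, C 10, D 6, E 6, F 6

Standard divisor 40284/48 ≈ 839.25; standard quotas: A 9.486, B 10.266, C 10.122, D 6.389, E 6.269, F 5.468.
Rounding to the nearest integer gives 9, 10, 10, 6, 6, 5 = 46 seats, so the divisor must be adjusted.
With modified divisor 830: modified quotas A 9.592, B 10.381, C 10.235, D 6.460, E 6.339, F 5.529.
Rounding to the nearest integer: A 10, B 10, C 10, D 6, E 6, F 6 (total 48).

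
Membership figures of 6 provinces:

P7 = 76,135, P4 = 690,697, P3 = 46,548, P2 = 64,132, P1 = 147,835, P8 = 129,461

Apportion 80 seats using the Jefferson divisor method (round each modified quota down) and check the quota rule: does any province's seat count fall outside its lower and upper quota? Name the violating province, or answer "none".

P4

Standard quotas: P7 5.274, P4 47.848, P3 3.225, P2 4.443, P1 10.241, P8 8.968.
Jefferson allocation: P7 5, P4 49, P3 3, P2 4, P1 10, P8 9.
P4 has quota 47.848 (lower 47, upper 48) but receives 49 — outside the quota interval.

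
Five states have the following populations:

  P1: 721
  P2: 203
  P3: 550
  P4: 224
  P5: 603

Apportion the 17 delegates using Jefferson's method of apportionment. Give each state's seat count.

P1: 6; P2: 1; P3: 4; P4: 1; P5: 5

Standard divisor 2301/17 ≈ 135.353; standard quotas: P1 5.327, P2 1.500, P3 4.063, P4 1.655, P5 4.455.
Rounding down gives 5, 1, 4, 1, 4 = 15 seats, so the divisor must be adjusted.
With modified divisor 116: modified quotas P1 6.216, P2 1.750, P3 4.741, P4 1.931, P5 5.198.
Rounding down: P1 6, P2 1, P3 4, P4 1, P5 5 (total 17).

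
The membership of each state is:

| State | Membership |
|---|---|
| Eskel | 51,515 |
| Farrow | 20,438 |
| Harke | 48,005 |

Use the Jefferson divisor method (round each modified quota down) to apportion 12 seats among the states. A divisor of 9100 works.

With modified divisor 9100: modified quotas Eskel 5.661, Farrow 2.246, Harke 5.275.
Rounding down: Eskel 5, Farrow 2, Harke 5 (total 12).

Eskel 5; Farrow 2; Harke 5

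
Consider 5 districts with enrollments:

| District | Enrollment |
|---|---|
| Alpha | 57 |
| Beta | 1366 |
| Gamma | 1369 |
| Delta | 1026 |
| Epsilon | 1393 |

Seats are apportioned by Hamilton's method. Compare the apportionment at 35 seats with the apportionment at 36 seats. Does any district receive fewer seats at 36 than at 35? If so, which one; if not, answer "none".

Alpha

At 35 seats: Alpha 1, Beta 9, Gamma 9, Delta 7, Epsilon 9.
At 36 seats: Alpha 0, Beta 9, Gamma 10, Delta 7, Epsilon 10.
Alpha drops from 1 to 0.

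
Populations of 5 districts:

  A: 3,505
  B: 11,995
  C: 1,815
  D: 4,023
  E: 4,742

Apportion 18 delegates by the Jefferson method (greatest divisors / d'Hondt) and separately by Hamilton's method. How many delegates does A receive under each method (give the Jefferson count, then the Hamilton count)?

2 and 3

Jefferson: A 2, B 9, C 1, D 3, E 3.
Hamilton: A 3, B 8, C 1, D 3, E 3.
A gets 2 under Jefferson and 3 under Hamilton.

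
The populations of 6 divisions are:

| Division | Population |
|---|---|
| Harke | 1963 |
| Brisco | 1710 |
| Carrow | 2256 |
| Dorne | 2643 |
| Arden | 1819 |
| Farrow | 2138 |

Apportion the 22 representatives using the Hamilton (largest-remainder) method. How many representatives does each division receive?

Harke: 3, Brisco: 3, Carrow: 4, Dorne: 5, Arden: 3, Farrow: 4

Standard divisor: 12529 ÷ 22 ≈ 569.5.
Standard quotas: Harke 3.447, Brisco 3.003, Carrow 3.961, Dorne 4.641, Arden 3.194, Farrow 3.754.
Lower quotas: Harke 3, Brisco 3, Carrow 3, Dorne 4, Arden 3, Farrow 3 (sum 19, leaving 3 seats).
Remainders in descending order: Carrow 0.961, Farrow 0.754, Dorne 0.641, Harke 0.447, Arden 0.194, Brisco 0.003.
The surplus seats go to Carrow, Farrow, Dorne.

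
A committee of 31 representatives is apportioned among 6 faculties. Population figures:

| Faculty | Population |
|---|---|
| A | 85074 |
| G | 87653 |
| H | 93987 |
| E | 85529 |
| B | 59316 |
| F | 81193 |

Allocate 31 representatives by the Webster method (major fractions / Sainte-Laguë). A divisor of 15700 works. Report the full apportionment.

With modified divisor 15700: modified quotas A 5.419, G 5.583, H 5.986, E 5.448, B 3.778, F 5.172.
Rounding to the nearest integer: A 5, G 6, H 6, E 5, B 4, F 5 (total 31).

A=5; G=6; H=6; E=5; B=4; F=5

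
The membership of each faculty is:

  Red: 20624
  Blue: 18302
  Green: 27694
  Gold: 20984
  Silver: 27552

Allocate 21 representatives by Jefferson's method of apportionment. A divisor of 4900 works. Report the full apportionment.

Red: 4, Blue: 3, Green: 5, Gold: 4, Silver: 5

With modified divisor 4900: modified quotas Red 4.209, Blue 3.735, Green 5.652, Gold 4.282, Silver 5.623.
Rounding down: Red 4, Blue 3, Green 5, Gold 4, Silver 5 (total 21).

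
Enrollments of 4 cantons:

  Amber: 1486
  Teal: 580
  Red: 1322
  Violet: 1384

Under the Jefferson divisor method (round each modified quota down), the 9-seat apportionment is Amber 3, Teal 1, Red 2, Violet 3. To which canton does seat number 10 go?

Priority for the next seat is population ÷ (current seats + 1).
Priorities: Amber 371.500, Teal 290.000, Red 440.667, Violet 346.000.
Highest priority: Red.

Red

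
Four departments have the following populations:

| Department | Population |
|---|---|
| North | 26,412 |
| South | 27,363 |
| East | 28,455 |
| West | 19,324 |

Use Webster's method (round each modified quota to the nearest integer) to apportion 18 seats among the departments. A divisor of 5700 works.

With modified divisor 5700: modified quotas North 4.634, South 4.801, East 4.992, West 3.390.
Rounding to the nearest integer: North 5, South 5, East 5, West 3 (total 18).

North: 5; South: 5; East: 5; West: 3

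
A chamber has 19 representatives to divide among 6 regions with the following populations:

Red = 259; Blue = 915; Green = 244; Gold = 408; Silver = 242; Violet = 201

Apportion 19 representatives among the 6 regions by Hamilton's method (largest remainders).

Red=2; Blue=8; Green=2; Gold=3; Silver=2; Violet=2

Total 2269; standard divisor 2269/19 ≈ 119.421.
Standard quotas: Red 2.169, Blue 7.662, Green 2.043, Gold 3.416, Silver 2.026, Violet 1.683.
Lower quotas: Red 2, Blue 7, Green 2, Gold 3, Silver 2, Violet 1 (sum 17, leaving 2 seats).
Remainders in descending order: Violet 0.683, Blue 0.662, Gold 0.416, Red 0.169, Green 0.043, Silver 0.026.
The surplus seats go to Violet, Blue.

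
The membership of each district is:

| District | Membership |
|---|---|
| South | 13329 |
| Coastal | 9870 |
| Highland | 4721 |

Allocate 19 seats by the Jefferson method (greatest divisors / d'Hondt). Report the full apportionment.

Standard divisor 27920/19 ≈ 1469.474; standard quotas: South 9.071, Coastal 6.717, Highland 3.213.
Rounding down gives 9, 6, 3 = 18 seats, so the divisor must be adjusted.
With modified divisor 1400: modified quotas South 9.521, Coastal 7.050, Highland 3.372.
Rounding down: South 9, Coastal 7, Highland 3 (total 19).

South 9; Coastal 7; Highland 3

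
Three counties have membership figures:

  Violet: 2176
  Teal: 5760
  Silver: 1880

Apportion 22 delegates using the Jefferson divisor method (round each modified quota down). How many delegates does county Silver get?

Standard divisor 9816/22 ≈ 446.182; standard quotas: Violet 4.877, Teal 12.910, Silver 4.214.
Rounding down gives 4, 12, 4 = 20 seats, so the divisor must be adjusted.
With modified divisor 420: modified quotas Violet 5.181, Teal 13.714, Silver 4.476.
Rounding down: Violet 5, Teal 13, Silver 4 (total 22).
Silver receives 4.

4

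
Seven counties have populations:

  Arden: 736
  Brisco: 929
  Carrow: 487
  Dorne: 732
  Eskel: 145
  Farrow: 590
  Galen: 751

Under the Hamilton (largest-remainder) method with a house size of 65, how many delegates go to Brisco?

Total 4370; standard divisor 4370/65 ≈ 67.231.
Standard quotas: Arden 10.947, Brisco 13.818, Carrow 7.244, Dorne 10.888, Eskel 2.157, Farrow 8.776, Galen 11.170.
Lower quotas: Arden 10, Brisco 13, Carrow 7, Dorne 10, Eskel 2, Farrow 8, Galen 11 (sum 61, leaving 4 seats).
Remainders in descending order: Arden 0.947, Dorne 0.888, Brisco 0.818, Farrow 0.776, Carrow 0.244, Galen 0.170, Eskel 0.157.
Largest remainders: Arden, Dorne, Brisco, Farrow receive the extra seats.
Brisco receives 14.

14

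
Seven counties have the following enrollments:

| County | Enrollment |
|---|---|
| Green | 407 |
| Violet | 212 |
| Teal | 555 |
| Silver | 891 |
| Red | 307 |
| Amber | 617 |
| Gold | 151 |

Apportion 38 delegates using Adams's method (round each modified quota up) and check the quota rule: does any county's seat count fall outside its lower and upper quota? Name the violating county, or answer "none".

Standard quotas: Green 4.925, Violet 2.566, Teal 6.717, Silver 10.783, Red 3.715, Amber 7.467, Gold 1.827.
Adams allocation: Green 5, Violet 3, Teal 7, Silver 10, Red 4, Amber 7, Gold 2.
Every allocation lies between the lower and upper quota.

none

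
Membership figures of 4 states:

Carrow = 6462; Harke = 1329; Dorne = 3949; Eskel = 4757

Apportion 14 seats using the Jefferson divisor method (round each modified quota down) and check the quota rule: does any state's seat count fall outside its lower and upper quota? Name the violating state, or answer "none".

Standard quotas: Carrow 5.484, Harke 1.128, Dorne 3.351, Eskel 4.037.
Jefferson allocation: Carrow 6, Harke 1, Dorne 3, Eskel 4.
Every allocation lies between the lower and upper quota.

none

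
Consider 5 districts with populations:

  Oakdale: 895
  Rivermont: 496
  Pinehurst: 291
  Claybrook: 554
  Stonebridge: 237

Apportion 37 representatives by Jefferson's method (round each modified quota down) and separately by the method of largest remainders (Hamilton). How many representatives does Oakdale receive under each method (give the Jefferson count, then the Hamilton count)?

Jefferson: Oakdale 14, Rivermont 8, Pinehurst 4, Claybrook 8, Stonebridge 3.
Hamilton: Oakdale 13, Rivermont 8, Pinehurst 4, Claybrook 8, Stonebridge 4.
Oakdale gets 14 under Jefferson and 13 under Hamilton.

14 and 13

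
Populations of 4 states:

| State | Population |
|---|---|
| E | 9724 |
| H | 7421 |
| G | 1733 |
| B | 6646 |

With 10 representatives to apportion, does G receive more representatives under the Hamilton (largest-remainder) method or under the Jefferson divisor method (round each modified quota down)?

Hamilton

Hamilton: E 4, H 3, G 1, B 2.
Jefferson: E 4, H 3, G 0, B 3.
G gets 1 under Hamilton and 0 under Jefferson.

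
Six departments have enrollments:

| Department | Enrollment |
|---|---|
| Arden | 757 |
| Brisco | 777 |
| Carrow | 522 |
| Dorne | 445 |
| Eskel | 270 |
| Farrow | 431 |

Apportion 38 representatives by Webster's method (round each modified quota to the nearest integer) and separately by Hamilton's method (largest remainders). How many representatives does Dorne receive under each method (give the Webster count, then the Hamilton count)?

5 and 6

Webster: Arden 9, Brisco 10, Carrow 6, Dorne 5, Eskel 3, Farrow 5.
Hamilton: Arden 9, Brisco 9, Carrow 6, Dorne 6, Eskel 3, Farrow 5.
Dorne gets 5 under Webster and 6 under Hamilton.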